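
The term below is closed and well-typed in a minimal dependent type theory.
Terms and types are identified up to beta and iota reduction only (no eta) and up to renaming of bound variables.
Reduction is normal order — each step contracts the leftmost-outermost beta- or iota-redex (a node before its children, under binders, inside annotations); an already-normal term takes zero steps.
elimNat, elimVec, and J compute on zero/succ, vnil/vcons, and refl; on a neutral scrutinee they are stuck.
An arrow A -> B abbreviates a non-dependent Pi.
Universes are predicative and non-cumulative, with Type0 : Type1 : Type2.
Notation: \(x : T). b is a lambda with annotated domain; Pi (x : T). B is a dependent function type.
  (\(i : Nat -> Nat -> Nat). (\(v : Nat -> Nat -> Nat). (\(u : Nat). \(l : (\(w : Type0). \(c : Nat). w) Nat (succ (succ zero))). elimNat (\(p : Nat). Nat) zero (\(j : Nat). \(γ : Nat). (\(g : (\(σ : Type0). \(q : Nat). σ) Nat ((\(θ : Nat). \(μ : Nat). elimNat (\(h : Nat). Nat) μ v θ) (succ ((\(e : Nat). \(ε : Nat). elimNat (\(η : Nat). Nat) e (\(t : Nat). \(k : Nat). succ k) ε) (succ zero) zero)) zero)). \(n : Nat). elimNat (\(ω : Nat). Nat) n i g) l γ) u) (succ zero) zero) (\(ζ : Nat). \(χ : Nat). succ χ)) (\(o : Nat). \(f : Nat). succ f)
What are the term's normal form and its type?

normal form:
  zero
inferred type:
  Nat


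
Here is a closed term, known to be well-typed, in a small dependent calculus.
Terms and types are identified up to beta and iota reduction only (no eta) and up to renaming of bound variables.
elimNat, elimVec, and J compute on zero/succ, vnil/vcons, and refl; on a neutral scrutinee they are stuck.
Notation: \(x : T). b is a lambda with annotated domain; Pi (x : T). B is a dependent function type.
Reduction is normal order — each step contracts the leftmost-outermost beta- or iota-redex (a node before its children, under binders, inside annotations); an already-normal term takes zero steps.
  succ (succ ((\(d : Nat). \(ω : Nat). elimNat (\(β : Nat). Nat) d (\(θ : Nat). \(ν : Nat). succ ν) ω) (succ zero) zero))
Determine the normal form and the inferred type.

normal form:
  succ (succ (succ zero))
inferred type:
  Nat
observation: the leftmost-outermost redex is a beta-redex, and normalization takes 3 steps.


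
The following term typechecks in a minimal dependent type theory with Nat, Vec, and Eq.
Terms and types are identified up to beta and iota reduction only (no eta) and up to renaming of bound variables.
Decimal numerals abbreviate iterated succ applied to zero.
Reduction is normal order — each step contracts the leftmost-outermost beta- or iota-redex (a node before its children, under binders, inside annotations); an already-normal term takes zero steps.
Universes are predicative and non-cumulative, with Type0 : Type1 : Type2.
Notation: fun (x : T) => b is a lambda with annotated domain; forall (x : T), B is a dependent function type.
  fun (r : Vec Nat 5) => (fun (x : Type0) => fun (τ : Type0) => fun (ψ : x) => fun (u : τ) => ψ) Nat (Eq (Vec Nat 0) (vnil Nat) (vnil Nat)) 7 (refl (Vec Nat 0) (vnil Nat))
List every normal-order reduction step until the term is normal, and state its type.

normal-order reduction:
  fun (r : Vec Nat 5) => (fun (x : Type0) => fun (τ : Type0) => fun (ψ : x) => fun (u : τ) => ψ) Nat (Eq (Vec Nat 0) (vnil Nat) (vnil Nat)) 7 (refl (Vec Nat 0) (vnil Nat))
  ~> fun (r : Vec Nat 5) => (fun (x : Type0) => fun (τ : Nat) => fun (ψ : x) => τ) (Eq (Vec Nat 0) (vnil Nat) (vnil Nat)) 7 (refl (Vec Nat 0) (vnil Nat))
  ~> fun (r : Vec Nat 5) => (fun (x : Nat) => fun (τ : Eq (Vec Nat 0) (vnil Nat) (vnil Nat)) => x) 7 (refl (Vec Nat 0) (vnil Nat))
  ~> fun (r : Vec Nat 5) => (fun (x : Eq (Vec Nat 0) (vnil Nat) (vnil Nat)) => 7) (refl (Vec Nat 0) (vnil Nat))
  ~> fun (r : Vec Nat 5) => 7
type:
  forall (r : Vec Nat 5), Nat


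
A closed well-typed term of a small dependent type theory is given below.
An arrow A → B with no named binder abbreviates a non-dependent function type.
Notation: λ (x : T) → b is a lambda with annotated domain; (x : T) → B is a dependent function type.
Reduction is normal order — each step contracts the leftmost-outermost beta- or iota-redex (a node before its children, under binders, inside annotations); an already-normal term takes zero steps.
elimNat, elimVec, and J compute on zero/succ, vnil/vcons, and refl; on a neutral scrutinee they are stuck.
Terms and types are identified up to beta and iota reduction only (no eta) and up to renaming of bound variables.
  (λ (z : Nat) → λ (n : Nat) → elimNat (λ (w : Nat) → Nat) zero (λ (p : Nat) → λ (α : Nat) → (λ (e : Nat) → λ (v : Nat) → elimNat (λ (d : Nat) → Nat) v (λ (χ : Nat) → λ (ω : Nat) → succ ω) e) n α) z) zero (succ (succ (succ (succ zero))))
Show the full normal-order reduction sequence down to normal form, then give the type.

reduction (normal order):
  (λ (z : Nat) → λ (n : Nat) → elimNat (λ (w : Nat) → Nat) zero (λ (p : Nat) → λ (α : Nat) → (λ (e : Nat) → λ (v : Nat) → elimNat (λ (d : Nat) → Nat) v (λ (χ : Nat) → λ (ω : Nat) → succ ω) e) n α) z) zero (succ (succ (succ (succ zero))))
  ~> (λ (z : Nat) → elimNat (λ (n : Nat) → Nat) zero (λ (w : Nat) → λ (p : Nat) → (λ (α : Nat) → λ (e : Nat) → elimNat (λ (v : Nat) → Nat) e (λ (d : Nat) → λ (χ : Nat) → succ χ) α) z p) zero) (succ (succ (succ (succ zero))))
  ~> elimNat (λ (z : Nat) → Nat) zero (λ (n : Nat) → λ (w : Nat) → (λ (p : Nat) → λ (α : Nat) → elimNat (λ (e : Nat) → Nat) α (λ (v : Nat) → λ (d : Nat) → succ d) p) (succ (succ (succ (succ zero)))) w) zero
  ~> zero
the term's type:
  Nat


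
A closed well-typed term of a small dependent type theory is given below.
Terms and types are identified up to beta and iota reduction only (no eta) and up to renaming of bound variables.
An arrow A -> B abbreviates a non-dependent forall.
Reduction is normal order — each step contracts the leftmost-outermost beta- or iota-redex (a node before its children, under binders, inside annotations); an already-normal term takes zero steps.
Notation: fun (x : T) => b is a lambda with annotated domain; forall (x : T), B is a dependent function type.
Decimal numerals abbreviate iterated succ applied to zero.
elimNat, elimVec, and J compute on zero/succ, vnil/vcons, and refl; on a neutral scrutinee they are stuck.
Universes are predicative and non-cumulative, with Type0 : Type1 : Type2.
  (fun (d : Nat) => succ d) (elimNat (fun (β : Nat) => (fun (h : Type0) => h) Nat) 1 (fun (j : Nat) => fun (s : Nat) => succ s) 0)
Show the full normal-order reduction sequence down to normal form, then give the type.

reduction (normal order):
  (fun (d : Nat) => succ d) (elimNat (fun (β : Nat) => (fun (h : Type0) => h) Nat) 1 (fun (j : Nat) => fun (s : Nat) => succ s) 0)
  ~> succ (elimNat (fun (d : Nat) => (fun (β : Type0) => β) Nat) 1 (fun (h : Nat) => fun (j : Nat) => succ j) 0)
  ~> 2
type:
  Nat


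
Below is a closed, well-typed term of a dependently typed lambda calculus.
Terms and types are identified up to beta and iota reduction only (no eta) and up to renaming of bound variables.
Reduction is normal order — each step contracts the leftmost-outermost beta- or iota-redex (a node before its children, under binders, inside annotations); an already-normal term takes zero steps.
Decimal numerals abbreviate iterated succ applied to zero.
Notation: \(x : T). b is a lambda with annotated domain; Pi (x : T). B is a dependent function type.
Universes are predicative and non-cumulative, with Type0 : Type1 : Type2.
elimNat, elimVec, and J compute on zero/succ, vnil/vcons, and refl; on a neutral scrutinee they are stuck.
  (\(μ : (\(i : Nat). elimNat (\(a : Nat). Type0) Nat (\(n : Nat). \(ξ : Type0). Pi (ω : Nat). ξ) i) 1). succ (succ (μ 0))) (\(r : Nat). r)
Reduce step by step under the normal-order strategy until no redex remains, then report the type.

normal-order reduction:
  (\(μ : (\(i : Nat). elimNat (\(a : Nat). Type0) Nat (\(n : Nat). \(ξ : Type0). Pi (ω : Nat). ξ) i) 1). succ (succ (μ 0))) (\(r : Nat). r)
  ~> succ (succ ((\(μ : Nat). μ) 0))
  ~> 2
the term's type:
  Nat


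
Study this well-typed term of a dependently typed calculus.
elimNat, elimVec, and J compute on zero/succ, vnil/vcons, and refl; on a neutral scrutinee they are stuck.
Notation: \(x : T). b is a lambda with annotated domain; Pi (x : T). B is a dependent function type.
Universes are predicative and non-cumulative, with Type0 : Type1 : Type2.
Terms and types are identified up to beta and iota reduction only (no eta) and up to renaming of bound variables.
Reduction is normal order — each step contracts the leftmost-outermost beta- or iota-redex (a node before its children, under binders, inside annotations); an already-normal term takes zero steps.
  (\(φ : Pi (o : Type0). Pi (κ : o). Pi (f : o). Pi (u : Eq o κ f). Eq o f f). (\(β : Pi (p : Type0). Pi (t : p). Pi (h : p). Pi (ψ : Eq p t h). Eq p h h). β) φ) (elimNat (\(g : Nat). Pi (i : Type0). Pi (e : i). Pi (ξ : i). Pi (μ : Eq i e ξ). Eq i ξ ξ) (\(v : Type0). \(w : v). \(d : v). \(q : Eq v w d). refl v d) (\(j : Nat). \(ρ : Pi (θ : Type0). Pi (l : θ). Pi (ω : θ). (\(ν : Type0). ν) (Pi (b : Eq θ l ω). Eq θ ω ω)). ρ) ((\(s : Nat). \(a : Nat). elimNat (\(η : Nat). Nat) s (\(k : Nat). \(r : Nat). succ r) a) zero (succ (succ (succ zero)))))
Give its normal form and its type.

reduced normal form:
  \(φ : Type0). \(o : φ). \(κ : φ). \(f : Eq φ o κ). refl φ κ
type:
  Pi (φ : Type0). Pi (o : φ). Pi (κ : φ). Pi (f : Eq φ o κ). Eq φ κ κ


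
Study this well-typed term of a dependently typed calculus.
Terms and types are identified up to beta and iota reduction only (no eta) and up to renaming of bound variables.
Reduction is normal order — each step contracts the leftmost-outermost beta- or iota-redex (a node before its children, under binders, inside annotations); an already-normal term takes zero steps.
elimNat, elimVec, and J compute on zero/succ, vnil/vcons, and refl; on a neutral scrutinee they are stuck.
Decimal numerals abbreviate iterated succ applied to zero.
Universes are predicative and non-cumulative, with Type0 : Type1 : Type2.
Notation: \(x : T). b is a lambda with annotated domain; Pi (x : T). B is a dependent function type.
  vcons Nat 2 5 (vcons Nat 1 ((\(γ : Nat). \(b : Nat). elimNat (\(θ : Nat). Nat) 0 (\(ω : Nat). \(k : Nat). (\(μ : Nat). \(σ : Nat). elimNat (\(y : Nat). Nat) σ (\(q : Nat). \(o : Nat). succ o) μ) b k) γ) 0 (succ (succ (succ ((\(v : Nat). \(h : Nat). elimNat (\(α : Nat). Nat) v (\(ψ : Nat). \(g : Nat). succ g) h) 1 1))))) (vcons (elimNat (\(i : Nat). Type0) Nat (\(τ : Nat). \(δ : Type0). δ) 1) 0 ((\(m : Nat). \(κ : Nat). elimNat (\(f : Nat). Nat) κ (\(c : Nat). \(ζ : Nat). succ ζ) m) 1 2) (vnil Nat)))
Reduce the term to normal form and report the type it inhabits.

resulting normal form:
  vcons Nat 2 5 (vcons Nat 1 0 (vcons Nat 0 3 (vnil Nat)))
the term's type:
  Vec Nat 3
observation: normalization takes exactly 13 steps under the normal-order strategy.


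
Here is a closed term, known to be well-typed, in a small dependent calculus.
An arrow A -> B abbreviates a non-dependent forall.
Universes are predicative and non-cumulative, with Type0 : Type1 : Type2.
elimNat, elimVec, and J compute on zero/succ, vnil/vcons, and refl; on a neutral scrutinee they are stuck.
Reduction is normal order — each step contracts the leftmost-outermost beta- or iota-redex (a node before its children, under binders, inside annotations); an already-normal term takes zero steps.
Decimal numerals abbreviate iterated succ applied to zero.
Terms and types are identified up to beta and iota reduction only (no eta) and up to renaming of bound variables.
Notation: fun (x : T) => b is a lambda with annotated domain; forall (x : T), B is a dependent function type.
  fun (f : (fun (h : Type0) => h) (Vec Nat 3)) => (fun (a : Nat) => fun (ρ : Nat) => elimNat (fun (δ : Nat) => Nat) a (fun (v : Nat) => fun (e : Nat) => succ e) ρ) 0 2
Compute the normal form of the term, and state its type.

normal form:
  fun (f : Vec Nat 3) => 2
inferred type:
  Vec Nat 3 -> Nat


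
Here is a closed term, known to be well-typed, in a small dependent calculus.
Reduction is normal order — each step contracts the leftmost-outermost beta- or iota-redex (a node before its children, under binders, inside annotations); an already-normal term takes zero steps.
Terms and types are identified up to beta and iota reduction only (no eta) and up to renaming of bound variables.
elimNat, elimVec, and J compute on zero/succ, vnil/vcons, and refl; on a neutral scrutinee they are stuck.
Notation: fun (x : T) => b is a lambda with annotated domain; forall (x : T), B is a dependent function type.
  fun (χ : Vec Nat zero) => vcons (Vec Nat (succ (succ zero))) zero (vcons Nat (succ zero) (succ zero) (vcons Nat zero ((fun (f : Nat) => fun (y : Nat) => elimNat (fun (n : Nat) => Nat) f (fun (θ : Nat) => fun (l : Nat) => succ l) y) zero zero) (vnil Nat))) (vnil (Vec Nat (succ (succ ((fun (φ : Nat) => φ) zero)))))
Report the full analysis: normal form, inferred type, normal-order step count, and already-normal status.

reduced normal form:
  fun (χ : Vec Nat zero) => vcons (Vec Nat (succ (succ zero))) zero (vcons Nat (succ zero) (succ zero) (vcons Nat zero zero (vnil Nat))) (vnil (Vec Nat (succ (succ zero))))
the term's type:
  forall (χ : Vec Nat zero), Vec (Vec Nat (succ (succ zero))) (succ zero)
normal-order step count: 4
started in normal form: no
first redex: a beta-redex


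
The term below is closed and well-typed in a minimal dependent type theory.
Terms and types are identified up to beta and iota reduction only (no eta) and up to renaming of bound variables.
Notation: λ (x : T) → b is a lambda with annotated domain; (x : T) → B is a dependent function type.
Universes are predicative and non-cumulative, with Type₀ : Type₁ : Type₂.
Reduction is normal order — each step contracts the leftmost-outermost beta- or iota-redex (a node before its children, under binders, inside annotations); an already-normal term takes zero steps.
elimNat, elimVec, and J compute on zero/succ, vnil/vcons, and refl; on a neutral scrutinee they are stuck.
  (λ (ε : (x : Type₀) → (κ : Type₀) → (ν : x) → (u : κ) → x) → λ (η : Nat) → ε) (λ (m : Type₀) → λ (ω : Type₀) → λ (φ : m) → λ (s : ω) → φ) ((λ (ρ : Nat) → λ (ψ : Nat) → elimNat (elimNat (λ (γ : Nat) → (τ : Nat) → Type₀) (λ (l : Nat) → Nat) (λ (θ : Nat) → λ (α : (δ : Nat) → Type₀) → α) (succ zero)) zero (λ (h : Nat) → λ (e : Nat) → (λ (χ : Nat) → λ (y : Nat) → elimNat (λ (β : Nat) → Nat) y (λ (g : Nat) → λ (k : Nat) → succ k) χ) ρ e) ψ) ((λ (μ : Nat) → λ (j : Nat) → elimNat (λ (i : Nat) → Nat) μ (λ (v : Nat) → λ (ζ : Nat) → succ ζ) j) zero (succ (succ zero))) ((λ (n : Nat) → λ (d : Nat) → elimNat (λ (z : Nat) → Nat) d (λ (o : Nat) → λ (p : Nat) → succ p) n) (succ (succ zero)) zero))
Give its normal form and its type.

resulting normal form:
  λ (ε : Type₀) → λ (x : Type₀) → λ (κ : ε) → λ (ν : x) → κ
type:
  (ε : Type₀) → (x : Type₀) → (κ : ε) → (ν : x) → ε
observation: the term reaches its normal form after 2 normal-order steps.


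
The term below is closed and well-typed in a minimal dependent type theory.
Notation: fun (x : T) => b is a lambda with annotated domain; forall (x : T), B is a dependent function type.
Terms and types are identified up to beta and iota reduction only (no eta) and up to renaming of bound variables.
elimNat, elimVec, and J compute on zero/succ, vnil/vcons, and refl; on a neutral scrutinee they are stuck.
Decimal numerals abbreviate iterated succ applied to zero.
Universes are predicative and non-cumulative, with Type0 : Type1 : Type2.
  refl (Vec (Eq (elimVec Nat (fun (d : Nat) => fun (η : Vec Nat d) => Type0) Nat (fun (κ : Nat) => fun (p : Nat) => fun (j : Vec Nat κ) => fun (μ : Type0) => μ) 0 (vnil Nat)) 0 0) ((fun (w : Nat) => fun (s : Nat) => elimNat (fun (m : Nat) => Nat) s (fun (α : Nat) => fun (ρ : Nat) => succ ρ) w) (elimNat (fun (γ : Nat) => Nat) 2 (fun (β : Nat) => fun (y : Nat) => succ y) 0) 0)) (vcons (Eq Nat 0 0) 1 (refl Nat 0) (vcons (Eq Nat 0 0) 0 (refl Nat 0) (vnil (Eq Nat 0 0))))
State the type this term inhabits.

the term's type:
  Eq (Vec (Eq Nat 0 0) 2) (vcons (Eq Nat 0 0) 1 (refl Nat 0) (vcons (Eq Nat 0 0) 0 (refl Nat 0) (vnil (Eq Nat 0 0)))) (vcons (Eq Nat 0 0) 1 (refl Nat 0) (vcons (Eq Nat 0 0) 0 (refl Nat 0) (vnil (Eq Nat 0 0))))


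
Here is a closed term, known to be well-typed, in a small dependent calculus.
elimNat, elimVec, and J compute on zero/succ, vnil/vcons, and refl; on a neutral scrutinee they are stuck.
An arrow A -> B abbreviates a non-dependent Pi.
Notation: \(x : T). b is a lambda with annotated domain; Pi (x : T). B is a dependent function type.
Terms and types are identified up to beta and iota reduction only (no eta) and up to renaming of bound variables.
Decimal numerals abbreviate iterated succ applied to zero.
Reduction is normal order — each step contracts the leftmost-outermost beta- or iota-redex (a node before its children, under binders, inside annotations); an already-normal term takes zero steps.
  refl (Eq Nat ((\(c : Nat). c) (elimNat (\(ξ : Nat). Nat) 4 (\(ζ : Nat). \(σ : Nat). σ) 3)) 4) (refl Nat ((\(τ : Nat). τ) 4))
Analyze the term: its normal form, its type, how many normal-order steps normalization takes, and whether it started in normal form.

reduced normal form:
  refl (Eq Nat 4 4) (refl Nat 4)
type:
  Eq (Eq Nat 4 4) (refl Nat 4) (refl Nat 4)
normal-order step count: 12
term was already normal: no
first contracted redex: a beta-redex


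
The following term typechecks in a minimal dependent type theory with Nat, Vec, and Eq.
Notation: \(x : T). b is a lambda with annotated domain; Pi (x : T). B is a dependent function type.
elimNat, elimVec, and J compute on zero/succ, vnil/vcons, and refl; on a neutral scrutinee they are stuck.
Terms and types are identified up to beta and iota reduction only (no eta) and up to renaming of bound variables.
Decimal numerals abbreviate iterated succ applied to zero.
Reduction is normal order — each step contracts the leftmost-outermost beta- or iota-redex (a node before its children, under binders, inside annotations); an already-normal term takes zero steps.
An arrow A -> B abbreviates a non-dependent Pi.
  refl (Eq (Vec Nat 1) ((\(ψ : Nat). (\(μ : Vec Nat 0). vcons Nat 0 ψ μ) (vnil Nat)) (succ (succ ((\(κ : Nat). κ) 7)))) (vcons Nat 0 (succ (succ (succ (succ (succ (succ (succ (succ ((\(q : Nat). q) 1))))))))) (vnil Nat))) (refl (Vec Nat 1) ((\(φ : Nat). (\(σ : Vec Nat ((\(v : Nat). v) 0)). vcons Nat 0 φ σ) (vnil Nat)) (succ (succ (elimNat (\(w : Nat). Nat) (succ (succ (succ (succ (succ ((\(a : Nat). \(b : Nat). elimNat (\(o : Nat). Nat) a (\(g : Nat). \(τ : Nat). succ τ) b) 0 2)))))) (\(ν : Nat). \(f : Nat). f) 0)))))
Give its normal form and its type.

normal form:
  refl (Eq (Vec Nat 1) (vcons Nat 0 9 (vnil Nat)) (vcons Nat 0 9 (vnil Nat))) (refl (Vec Nat 1) (vcons Nat 0 9 (vnil Nat)))
inferred type:
  Eq (Eq (Vec Nat 1) (vcons Nat 0 9 (vnil Nat)) (vcons Nat 0 9 (vnil Nat))) (refl (Vec Nat 1) (vcons Nat 0 9 (vnil Nat))) (refl (Vec Nat 1) (vcons Nat 0 9 (vnil Nat)))
observation: the term reaches its normal form after 16 normal-order steps.


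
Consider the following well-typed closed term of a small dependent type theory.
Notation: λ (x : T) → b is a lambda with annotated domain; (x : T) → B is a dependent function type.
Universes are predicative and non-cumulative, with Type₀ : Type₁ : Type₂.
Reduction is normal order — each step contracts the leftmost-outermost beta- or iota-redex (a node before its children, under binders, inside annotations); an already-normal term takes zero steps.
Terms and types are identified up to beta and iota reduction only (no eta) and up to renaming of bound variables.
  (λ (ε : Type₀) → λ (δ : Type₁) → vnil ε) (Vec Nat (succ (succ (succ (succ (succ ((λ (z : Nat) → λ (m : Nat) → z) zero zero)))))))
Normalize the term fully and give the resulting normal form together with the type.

normal form:
  λ (ε : Type₁) → vnil (Vec Nat (succ (succ (succ (succ (succ zero))))))
the term's type:
  (ε : Type₁) → Vec (Vec Nat (succ (succ (succ (succ (succ zero)))))) zero
observation: normalization takes exactly 3 steps under the normal-order strategy.


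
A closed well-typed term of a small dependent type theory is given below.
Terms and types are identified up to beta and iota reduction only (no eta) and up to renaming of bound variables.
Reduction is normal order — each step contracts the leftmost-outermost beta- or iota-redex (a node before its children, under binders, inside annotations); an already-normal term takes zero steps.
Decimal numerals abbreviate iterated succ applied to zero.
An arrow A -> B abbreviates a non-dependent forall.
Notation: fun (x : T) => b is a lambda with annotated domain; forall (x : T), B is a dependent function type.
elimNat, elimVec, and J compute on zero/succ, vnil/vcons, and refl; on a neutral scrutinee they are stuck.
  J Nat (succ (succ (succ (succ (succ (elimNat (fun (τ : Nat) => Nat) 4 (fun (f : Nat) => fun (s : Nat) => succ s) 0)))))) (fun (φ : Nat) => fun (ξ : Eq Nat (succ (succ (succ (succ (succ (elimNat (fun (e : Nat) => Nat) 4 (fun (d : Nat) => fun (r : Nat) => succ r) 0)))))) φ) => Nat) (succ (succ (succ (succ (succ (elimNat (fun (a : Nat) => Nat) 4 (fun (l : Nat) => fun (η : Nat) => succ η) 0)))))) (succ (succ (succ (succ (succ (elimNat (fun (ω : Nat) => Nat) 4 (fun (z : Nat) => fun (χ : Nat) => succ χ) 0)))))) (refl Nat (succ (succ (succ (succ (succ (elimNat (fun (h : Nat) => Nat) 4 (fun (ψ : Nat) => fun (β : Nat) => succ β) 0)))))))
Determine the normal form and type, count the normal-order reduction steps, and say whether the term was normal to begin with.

reduced normal form:
  9
inferred type:
  Nat
reduction steps (normal order): 2
term was already normal: no
first contracted redex: a J iota-redex


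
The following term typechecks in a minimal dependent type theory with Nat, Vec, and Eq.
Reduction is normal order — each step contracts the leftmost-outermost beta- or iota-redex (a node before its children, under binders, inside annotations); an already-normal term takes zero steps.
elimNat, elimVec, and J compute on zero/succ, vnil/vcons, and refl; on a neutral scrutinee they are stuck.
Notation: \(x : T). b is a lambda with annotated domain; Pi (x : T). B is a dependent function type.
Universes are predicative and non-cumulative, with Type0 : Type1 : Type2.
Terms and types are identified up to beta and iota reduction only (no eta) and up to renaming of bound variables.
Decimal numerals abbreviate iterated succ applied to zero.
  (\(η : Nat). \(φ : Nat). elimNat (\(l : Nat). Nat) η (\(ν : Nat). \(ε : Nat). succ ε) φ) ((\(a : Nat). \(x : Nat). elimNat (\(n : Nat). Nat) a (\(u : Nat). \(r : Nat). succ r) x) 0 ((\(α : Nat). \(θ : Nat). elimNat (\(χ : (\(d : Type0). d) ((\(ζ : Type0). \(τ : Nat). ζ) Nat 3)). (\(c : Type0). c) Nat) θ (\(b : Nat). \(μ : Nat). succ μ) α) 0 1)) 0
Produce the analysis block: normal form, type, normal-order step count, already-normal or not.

normal form:
  1
type:
  Nat
normal-order step count: 12
already normal: no
first redex: a beta-redex


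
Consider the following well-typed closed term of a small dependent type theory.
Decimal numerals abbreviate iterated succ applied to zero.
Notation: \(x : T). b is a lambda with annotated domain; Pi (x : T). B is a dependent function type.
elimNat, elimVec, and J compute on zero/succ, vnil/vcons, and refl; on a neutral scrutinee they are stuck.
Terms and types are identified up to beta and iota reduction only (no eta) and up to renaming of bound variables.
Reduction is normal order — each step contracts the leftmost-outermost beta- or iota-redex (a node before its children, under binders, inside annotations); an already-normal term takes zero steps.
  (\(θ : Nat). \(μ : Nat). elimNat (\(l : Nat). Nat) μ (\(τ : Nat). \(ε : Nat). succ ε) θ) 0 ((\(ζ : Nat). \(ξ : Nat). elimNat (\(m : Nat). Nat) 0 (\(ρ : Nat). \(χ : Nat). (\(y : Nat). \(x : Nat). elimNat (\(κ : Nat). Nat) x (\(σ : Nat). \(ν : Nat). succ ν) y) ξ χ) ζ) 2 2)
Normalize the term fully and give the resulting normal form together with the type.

normal form:
  4
type:
  Nat


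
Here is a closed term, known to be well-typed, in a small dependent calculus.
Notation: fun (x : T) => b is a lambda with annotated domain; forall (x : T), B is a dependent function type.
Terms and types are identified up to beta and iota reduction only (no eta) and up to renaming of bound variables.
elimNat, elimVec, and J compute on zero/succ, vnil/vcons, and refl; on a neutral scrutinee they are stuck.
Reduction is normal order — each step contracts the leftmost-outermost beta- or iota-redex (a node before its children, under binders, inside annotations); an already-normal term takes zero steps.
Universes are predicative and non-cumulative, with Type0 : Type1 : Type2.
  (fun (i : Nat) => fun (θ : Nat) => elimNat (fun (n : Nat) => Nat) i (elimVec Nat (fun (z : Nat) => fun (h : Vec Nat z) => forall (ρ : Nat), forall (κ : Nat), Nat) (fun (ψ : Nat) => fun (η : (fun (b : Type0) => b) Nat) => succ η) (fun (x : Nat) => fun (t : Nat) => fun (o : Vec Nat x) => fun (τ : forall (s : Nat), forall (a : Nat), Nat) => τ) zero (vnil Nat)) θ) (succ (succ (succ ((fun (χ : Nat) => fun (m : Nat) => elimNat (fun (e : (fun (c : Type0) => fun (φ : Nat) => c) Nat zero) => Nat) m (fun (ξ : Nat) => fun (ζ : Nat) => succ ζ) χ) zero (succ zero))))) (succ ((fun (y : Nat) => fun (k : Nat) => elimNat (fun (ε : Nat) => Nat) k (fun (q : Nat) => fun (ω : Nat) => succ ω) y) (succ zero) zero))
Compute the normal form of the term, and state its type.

resulting normal form:
  succ (succ (succ (succ (succ (succ zero)))))
type:
  Nat
observation: 21 normal-order steps normalize the term, beginning with a beta-redex.


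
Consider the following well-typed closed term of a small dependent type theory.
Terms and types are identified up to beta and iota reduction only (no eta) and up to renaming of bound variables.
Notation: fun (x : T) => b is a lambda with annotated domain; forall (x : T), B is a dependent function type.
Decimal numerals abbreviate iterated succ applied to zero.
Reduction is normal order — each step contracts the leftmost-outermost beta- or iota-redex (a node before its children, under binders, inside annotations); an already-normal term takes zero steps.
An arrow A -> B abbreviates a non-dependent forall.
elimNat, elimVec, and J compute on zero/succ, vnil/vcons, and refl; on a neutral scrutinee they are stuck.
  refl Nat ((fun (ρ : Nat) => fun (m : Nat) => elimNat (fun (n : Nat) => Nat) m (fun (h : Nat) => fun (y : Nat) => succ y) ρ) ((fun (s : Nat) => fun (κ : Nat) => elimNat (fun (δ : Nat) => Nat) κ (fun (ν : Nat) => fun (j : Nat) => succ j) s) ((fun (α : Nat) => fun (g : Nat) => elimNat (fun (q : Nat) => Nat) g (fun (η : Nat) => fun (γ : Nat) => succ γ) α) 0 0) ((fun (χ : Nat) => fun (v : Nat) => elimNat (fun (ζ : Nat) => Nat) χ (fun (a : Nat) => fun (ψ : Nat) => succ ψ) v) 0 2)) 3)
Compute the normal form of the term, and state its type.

resulting normal form:
  refl Nat 5
type:
  Eq Nat 5 5
observation: the first redex contracted is a beta-redex; the normal form is reached in 24 normal-order steps.


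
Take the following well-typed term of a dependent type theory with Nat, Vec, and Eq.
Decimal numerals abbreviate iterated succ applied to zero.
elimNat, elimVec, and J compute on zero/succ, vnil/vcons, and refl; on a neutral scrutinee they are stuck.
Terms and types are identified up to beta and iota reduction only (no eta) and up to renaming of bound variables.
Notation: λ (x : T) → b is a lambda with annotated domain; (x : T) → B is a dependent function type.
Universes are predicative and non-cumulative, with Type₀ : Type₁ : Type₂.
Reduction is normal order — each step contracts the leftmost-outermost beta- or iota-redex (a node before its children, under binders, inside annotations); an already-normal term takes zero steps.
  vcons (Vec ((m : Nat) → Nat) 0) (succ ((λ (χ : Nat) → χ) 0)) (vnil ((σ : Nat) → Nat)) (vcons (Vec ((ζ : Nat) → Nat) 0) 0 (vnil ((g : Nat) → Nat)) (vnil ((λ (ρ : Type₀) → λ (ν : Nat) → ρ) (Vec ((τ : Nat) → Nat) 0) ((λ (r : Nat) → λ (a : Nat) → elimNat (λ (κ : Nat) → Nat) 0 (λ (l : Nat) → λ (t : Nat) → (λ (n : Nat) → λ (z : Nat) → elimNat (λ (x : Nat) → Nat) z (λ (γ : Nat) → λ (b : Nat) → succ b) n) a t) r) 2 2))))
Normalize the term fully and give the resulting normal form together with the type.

normal form:
  vcons (Vec ((m : Nat) → Nat) 0) 1 (vnil ((χ : Nat) → Nat)) (vcons (Vec ((σ : Nat) → Nat) 0) 0 (vnil ((ζ : Nat) → Nat)) (vnil (Vec ((g : Nat) → Nat) 0)))
the term's type:
  Vec (Vec ((m : Nat) → Nat) 0) 2
observation: normalization takes exactly 3 steps under the normal-order strategy.


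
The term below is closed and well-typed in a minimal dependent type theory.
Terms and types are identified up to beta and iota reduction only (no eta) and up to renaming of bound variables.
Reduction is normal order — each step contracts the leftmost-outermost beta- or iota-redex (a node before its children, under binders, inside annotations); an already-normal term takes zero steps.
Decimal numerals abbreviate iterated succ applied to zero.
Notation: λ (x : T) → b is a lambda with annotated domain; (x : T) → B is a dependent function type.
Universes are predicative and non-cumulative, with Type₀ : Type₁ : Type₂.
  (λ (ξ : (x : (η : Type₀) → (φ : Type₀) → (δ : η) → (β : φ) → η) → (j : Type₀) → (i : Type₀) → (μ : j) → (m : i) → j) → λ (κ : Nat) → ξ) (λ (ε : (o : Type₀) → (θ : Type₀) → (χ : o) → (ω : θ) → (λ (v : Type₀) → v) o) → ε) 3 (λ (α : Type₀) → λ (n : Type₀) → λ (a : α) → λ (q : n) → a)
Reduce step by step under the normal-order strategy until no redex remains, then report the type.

normal-order reduction:
  (λ (ξ : (x : (η : Type₀) → (φ : Type₀) → (δ : η) → (β : φ) → η) → (j : Type₀) → (i : Type₀) → (μ : j) → (m : i) → j) → λ (κ : Nat) → ξ) (λ (ε : (o : Type₀) → (θ : Type₀) → (χ : o) → (ω : θ) → (λ (v : Type₀) → v) o) → ε) 3 (λ (α : Type₀) → λ (n : Type₀) → λ (a : α) → λ (q : n) → a)
  ~> (λ (ξ : Nat) → λ (x : (η : Type₀) → (φ : Type₀) → (δ : η) → (β : φ) → (λ (j : Type₀) → j) η) → x) 3 (λ (i : Type₀) → λ (μ : Type₀) → λ (m : i) → λ (κ : μ) → m)
  ~> (λ (ξ : (x : Type₀) → (η : Type₀) → (φ : x) → (δ : η) → (λ (β : Type₀) → β) x) → ξ) (λ (j : Type₀) → λ (i : Type₀) → λ (μ : j) → λ (m : i) → μ)
  ~> λ (ξ : Type₀) → λ (x : Type₀) → λ (η : ξ) → λ (φ : x) → η
type:
  (ξ : Type₀) → (x : Type₀) → (η : ξ) → (φ : x) → ξ


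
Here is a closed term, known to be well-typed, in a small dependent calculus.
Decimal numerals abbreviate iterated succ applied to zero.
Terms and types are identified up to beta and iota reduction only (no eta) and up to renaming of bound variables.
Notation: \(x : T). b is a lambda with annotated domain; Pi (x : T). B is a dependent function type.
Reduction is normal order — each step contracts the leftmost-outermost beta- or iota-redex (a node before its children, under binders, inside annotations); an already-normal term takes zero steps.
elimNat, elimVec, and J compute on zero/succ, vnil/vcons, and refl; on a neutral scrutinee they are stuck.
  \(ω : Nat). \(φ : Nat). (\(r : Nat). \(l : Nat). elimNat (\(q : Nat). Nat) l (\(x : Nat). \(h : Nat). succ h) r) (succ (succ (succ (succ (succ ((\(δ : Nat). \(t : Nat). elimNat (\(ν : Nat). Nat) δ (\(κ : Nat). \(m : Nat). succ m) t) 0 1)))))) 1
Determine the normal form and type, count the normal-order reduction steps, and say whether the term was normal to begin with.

reduced normal form:
  \(ω : Nat). \(φ : Nat). 7
the term's type:
  Pi (ω : Nat). Pi (φ : Nat). Nat
steps to reach normal form (normal order): 27
started in normal form: no
first redex: a beta-redex


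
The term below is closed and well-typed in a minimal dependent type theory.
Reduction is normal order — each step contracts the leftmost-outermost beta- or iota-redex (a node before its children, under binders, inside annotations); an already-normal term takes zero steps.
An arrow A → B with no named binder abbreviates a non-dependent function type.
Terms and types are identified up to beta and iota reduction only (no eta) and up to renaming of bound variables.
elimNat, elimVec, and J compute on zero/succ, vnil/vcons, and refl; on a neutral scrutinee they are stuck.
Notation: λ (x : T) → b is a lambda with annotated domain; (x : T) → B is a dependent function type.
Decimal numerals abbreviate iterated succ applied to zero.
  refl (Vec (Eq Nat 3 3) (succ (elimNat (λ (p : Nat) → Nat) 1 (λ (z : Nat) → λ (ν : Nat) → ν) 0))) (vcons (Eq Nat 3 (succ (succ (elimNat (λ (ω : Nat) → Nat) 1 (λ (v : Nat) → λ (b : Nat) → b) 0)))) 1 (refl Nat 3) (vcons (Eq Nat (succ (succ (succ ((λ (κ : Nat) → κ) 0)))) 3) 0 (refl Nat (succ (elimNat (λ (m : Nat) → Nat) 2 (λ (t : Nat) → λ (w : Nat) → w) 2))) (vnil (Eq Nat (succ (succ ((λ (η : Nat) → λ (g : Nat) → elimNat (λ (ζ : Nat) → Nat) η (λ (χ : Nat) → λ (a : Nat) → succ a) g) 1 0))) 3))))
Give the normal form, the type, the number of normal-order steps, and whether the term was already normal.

resulting normal form:
  refl (Vec (Eq Nat 3 3) 2) (vcons (Eq Nat 3 3) 1 (refl Nat 3) (vcons (Eq Nat 3 3) 0 (refl Nat 3) (vnil (Eq Nat 3 3))))
the term's type:
  Eq (Vec (Eq Nat 3 3) 2) (vcons (Eq Nat 3 3) 1 (refl Nat 3) (vcons (Eq Nat 3 3) 0 (refl Nat 3) (vnil (Eq Nat 3 3)))) (vcons (Eq Nat 3 3) 1 (refl Nat 3) (vcons (Eq Nat 3 3) 0 (refl Nat 3) (vnil (Eq Nat 3 3))))
steps to reach normal form (normal order): 13
started in normal form: no
first redex: an elimNat iota-redex


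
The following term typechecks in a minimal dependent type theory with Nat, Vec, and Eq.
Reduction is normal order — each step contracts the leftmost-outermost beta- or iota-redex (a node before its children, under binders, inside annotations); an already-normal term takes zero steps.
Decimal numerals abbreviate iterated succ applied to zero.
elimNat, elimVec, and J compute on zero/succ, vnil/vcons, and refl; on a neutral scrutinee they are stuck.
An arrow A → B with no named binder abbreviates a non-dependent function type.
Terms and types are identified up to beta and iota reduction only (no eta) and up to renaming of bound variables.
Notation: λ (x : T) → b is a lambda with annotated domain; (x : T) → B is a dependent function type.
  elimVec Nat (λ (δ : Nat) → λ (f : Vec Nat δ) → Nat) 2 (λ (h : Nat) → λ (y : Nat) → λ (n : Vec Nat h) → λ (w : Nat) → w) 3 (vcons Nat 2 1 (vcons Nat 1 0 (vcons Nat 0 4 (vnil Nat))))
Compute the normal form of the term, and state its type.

resulting normal form:
  2
the term's type:
  Nat


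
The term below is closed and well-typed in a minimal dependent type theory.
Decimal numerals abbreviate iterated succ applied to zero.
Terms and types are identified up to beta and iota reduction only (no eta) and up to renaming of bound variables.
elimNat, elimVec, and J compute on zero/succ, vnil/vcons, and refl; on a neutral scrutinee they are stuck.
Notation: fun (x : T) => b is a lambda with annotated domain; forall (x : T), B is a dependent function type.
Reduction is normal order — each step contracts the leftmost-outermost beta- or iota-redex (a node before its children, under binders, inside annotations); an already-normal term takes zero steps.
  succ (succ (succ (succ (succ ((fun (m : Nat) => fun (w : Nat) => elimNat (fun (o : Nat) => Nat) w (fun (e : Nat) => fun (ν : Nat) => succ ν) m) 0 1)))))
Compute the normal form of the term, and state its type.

normal form:
  6
inferred type:
  Nat
observation: 3 normal-order steps normalize the term, beginning with a beta-redex.


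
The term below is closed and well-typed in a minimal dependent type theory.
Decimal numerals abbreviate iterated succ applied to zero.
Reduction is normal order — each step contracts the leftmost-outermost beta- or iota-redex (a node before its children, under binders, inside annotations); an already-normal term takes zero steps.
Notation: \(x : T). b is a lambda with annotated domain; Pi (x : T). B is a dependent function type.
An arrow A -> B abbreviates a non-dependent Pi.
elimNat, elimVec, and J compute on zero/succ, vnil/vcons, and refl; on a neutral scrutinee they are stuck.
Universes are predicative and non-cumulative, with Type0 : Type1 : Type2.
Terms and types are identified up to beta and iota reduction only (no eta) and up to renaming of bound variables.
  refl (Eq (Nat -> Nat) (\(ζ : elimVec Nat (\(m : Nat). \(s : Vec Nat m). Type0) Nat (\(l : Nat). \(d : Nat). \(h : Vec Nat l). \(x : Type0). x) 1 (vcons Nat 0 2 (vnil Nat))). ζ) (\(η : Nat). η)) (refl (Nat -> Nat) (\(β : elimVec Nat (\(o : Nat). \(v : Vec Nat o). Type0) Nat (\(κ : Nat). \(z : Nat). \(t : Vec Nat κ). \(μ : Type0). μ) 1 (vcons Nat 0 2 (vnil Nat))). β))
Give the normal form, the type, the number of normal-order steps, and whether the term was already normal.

reduced normal form:
  refl (Eq (Nat -> Nat) (\(ζ : Nat). ζ) (\(m : Nat). m)) (refl (Nat -> Nat) (\(s : Nat). s))
inferred type:
  Eq (Eq (Nat -> Nat) (\(ζ : Nat). ζ) (\(m : Nat). m)) (refl (Nat -> Nat) (\(s : Nat). s)) (refl (Nat -> Nat) (\(l : Nat). l))
reduction steps (normal order): 12
already normal: no
first contracted redex: an elimVec iota-redex


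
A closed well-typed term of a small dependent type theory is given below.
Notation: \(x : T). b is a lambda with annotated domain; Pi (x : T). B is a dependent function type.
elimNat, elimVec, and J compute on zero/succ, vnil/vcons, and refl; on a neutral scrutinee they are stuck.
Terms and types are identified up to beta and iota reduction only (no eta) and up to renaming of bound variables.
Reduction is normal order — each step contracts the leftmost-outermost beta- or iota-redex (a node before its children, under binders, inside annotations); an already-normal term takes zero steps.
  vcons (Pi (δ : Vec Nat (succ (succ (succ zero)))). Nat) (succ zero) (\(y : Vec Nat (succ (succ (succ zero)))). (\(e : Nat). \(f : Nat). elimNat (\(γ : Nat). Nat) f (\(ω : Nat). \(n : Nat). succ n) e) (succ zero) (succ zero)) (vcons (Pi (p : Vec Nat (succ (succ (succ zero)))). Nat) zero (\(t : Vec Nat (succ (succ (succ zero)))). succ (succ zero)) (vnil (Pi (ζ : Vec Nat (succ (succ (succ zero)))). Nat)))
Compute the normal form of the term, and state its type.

resulting normal form:
  vcons (Pi (δ : Vec Nat (succ (succ (succ zero)))). Nat) (succ zero) (\(y : Vec Nat (succ (succ (succ zero)))). succ (succ zero)) (vcons (Pi (e : Vec Nat (succ (succ (succ zero)))). Nat) zero (\(f : Vec Nat (succ (succ (succ zero)))). succ (succ zero)) (vnil (Pi (γ : Vec Nat (succ (succ (succ zero)))). Nat)))
type:
  Vec (Pi (δ : Vec Nat (succ (succ (succ zero)))). Nat) (succ (succ zero))
observation: the leftmost-outermost redex is a beta-redex, and normalization takes 6 steps.


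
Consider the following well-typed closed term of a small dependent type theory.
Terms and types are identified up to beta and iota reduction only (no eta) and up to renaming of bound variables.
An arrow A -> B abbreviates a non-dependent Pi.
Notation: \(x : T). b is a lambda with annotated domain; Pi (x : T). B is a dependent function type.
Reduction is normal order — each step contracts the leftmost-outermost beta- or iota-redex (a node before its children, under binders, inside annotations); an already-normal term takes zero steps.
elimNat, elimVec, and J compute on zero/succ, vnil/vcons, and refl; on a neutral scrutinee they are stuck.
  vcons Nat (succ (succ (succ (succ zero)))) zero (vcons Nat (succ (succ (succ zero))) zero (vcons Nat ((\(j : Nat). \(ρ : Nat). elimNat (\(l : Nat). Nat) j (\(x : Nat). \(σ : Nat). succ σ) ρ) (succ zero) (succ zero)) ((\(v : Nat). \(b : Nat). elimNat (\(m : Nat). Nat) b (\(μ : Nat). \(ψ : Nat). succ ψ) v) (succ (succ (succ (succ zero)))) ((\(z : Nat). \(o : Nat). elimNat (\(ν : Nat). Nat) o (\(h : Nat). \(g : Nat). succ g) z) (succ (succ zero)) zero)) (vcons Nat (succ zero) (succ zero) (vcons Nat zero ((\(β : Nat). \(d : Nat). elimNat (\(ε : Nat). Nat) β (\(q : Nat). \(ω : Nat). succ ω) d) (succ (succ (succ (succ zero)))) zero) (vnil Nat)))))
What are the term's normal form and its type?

resulting normal form:
  vcons Nat (succ (succ (succ (succ zero)))) zero (vcons Nat (succ (succ (succ zero))) zero (vcons Nat (succ (succ zero)) (succ (succ (succ (succ (succ (succ zero)))))) (vcons Nat (succ zero) (succ zero) (vcons Nat zero (succ (succ (succ (succ zero)))) (vnil Nat)))))
the term's type:
  Vec Nat (succ (succ (succ (succ (succ zero)))))
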